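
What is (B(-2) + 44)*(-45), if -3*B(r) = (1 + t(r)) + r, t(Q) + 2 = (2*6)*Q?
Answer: -2385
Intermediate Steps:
t(Q) = -2 + 12*Q (t(Q) = -2 + (2*6)*Q = -2 + 12*Q)
B(r) = 1/3 - 13*r/3 (B(r) = -((1 + (-2 + 12*r)) + r)/3 = -((-1 + 12*r) + r)/3 = -(-1 + 13*r)/3 = 1/3 - 13*r/3)
(B(-2) + 44)*(-45) = ((1/3 - 13/3*(-2)) + 44)*(-45) = ((1/3 + 26/3) + 44)*(-45) = (9 + 44)*(-45) = 53*(-45) = -2385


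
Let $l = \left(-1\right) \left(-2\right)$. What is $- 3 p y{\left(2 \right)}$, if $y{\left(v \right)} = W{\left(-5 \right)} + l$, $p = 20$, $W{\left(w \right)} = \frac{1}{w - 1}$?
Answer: $-110$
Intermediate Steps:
$W{\left(w \right)} = \frac{1}{-1 + w}$
$l = 2$
$y{\left(v \right)} = \frac{11}{6}$ ($y{\left(v \right)} = \frac{1}{-1 - 5} + 2 = \frac{1}{-6} + 2 = - \frac{1}{6} + 2 = \frac{11}{6}$)
$- 3 p y{\left(2 \right)} = \left(-3\right) 20 \cdot \frac{11}{6} = \left(-60\right) \frac{11}{6} = -110$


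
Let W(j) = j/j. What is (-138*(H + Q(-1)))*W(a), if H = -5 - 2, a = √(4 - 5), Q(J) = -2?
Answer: 1242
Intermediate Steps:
a = I (a = √(-1) = I ≈ 1.0*I)
W(j) = 1
H = -7
(-138*(H + Q(-1)))*W(a) = -138*(-7 - 2)*1 = -138*(-9)*1 = -23*(-54)*1 = 1242*1 = 1242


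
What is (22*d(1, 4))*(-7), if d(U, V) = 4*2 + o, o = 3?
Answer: -1694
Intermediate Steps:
d(U, V) = 11 (d(U, V) = 4*2 + 3 = 8 + 3 = 11)
(22*d(1, 4))*(-7) = (22*11)*(-7) = 242*(-7) = -1694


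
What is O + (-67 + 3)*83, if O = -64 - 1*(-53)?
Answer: -5323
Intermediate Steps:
O = -11 (O = -64 + 53 = -11)
O + (-67 + 3)*83 = -11 + (-67 + 3)*83 = -11 - 64*83 = -11 - 5312 = -5323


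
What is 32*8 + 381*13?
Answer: 5209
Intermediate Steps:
32*8 + 381*13 = 256 + 4953 = 5209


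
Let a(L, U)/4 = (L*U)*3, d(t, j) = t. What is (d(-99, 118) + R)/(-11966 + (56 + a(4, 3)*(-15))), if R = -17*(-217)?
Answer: -359/1407 ≈ -0.25515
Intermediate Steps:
a(L, U) = 12*L*U (a(L, U) = 4*((L*U)*3) = 4*(3*L*U) = 12*L*U)
R = 3689
(d(-99, 118) + R)/(-11966 + (56 + a(4, 3)*(-15))) = (-99 + 3689)/(-11966 + (56 + (12*4*3)*(-15))) = 3590/(-11966 + (56 + 144*(-15))) = 3590/(-11966 + (56 - 2160)) = 3590/(-11966 - 2104) = 3590/(-14070) = 3590*(-1/14070) = -359/1407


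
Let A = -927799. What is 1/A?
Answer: -1/927799 ≈ -1.0778e-6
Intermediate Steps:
1/A = 1/(-927799) = -1/927799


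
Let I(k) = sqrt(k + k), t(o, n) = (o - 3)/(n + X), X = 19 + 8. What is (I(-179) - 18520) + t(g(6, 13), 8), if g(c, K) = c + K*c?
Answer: -648119/35 + I*sqrt(358) ≈ -18518.0 + 18.921*I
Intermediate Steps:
X = 27
t(o, n) = (-3 + o)/(27 + n) (t(o, n) = (o - 3)/(n + 27) = (-3 + o)/(27 + n))
I(k) = sqrt(2)*sqrt(k) (I(k) = sqrt(2*k) = sqrt(2)*sqrt(k))
(I(-179) - 18520) + t(g(6, 13), 8) = (sqrt(2)*sqrt(-179) - 18520) + (-3 + 6*(1 + 13))/(27 + 8) = (sqrt(2)*(I*sqrt(179)) - 18520) + (-3 + 6*14)/35 = (I*sqrt(358) - 18520) + (-3 + 84)/35 = (-18520 + I*sqrt(358)) + (1/35)*81 = (-18520 + I*sqrt(358)) + 81/35 = -648119/35 + I*sqrt(358)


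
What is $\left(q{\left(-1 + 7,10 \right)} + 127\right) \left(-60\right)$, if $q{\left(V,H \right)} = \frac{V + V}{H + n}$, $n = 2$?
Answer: $-7680$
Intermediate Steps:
$q{\left(V,H \right)} = \frac{2 V}{2 + H}$ ($q{\left(V,H \right)} = \frac{V + V}{H + 2} = \frac{2 V}{2 + H}$)
$\left(q{\left(-1 + 7,10 \right)} + 127\right) \left(-60\right) = \left(\frac{2 \left(-1 + 7\right)}{2 + 10} + 127\right) \left(-60\right) = \left(2 \cdot 6 \cdot \frac{1}{12} + 127\right) \left(-60\right) = \left(1 + 127\right) \left(-60\right) = 128 \left(-60\right) = -7680$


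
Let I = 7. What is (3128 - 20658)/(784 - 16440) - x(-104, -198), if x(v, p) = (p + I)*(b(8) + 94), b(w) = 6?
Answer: 149523565/7828 ≈ 19101.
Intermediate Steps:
x(v, p) = 700 + 100*p (x(v, p) = (p + 7)*(6 + 94) = (7 + p)*100 = 700 + 100*p)
(3128 - 20658)/(784 - 16440) - x(-104, -198) = (3128 - 20658)/(784 - 16440) - (700 + 100*(-198)) = -17530/(-15656) - (700 - 19800) = -17530*(-1/15656) - 1*(-19100) = 8765/7828 + 19100 = 149523565/7828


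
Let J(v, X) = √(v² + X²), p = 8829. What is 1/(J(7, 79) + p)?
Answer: 8829/77944951 - √6290/77944951 ≈ 0.00011225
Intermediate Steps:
J(v, X) = √(X² + v²)
1/(J(7, 79) + p) = 1/(√(79² + 7²) + 8829) = 1/(√(6241 + 49) + 8829) = 1/(√6290 + 8829) = 1/(8829 + √6290)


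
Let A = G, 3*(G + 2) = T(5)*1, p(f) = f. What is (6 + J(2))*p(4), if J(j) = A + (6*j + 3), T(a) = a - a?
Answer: 76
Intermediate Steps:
T(a) = 0
G = -2 (G = -2 + (0*1)/3 = -2 + (1/3)*0 = -2 + 0 = -2)
A = -2
J(j) = 1 + 6*j (J(j) = -2 + (6*j + 3) = -2 + (3 + 6*j) = 1 + 6*j)
(6 + J(2))*p(4) = (6 + (1 + 6*2))*4 = (6 + (1 + 12))*4 = (6 + 13)*4 = 19*4 = 76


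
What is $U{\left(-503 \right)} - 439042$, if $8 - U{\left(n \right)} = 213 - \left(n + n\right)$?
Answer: $-440253$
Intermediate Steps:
$U{\left(n \right)} = -205 + 2 n$ ($U{\left(n \right)} = 8 - \left(213 - \left(n + n\right)\right) = 8 - \left(213 - 2 n\right) = 8 + \left(-213 + 2 n\right) = -205 + 2 n$)
$U{\left(-503 \right)} - 439042 = \left(-205 + 2 \left(-503\right)\right) - 439042 = \left(-205 - 1006\right) - 439042 = -1211 - 439042 = -440253$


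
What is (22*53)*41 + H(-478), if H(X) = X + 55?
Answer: 47383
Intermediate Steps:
H(X) = 55 + X
(22*53)*41 + H(-478) = (22*53)*41 + (55 - 478) = 1166*41 - 423 = 47806 - 423 = 47383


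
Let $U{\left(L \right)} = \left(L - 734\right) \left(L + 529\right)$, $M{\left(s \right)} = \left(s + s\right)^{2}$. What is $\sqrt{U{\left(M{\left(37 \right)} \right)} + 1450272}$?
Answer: $\sqrt{29925982} \approx 5470.5$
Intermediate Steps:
$M{\left(s \right)} = 4 s^{2}$ ($M{\left(s \right)} = \left(2 s\right)^{2} = 4 s^{2}$)
$U{\left(L \right)} = \left(-734 + L\right) \left(529 + L\right)$
$\sqrt{U{\left(M{\left(37 \right)} \right)} + 1450272} = \sqrt{\left(-388286 + \left(4 \cdot 37^{2}\right)^{2} - 205 \cdot 4 \cdot 37^{2}\right) + 1450272} = \sqrt{\left(-388286 + \left(4 \cdot 1369\right)^{2} - 205 \cdot 4 \cdot 1369\right) + 1450272} = \sqrt{\left(-388286 + 5476^{2} - 1122580\right) + 1450272} = \sqrt{\left(-388286 + 29986576 - 1122580\right) + 1450272} = \sqrt{28475710 + 1450272} = \sqrt{29925982}$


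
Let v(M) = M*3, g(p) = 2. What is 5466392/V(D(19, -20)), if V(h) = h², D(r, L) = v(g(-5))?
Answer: 1366598/9 ≈ 1.5184e+5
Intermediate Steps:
v(M) = 3*M
D(r, L) = 6 (D(r, L) = 3*2 = 6)
5466392/V(D(19, -20)) = 5466392/(6²) = 5466392/36 = 5466392*(1/36) = 1366598/9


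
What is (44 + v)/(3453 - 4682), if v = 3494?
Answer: -3538/1229 ≈ -2.8788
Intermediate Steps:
(44 + v)/(3453 - 4682) = (44 + 3494)/(3453 - 4682) = 3538/(-1229) = 3538*(-1/1229) = -3538/1229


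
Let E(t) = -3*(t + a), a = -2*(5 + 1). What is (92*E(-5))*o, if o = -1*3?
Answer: -14076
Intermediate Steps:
a = -12 (a = -2*6 = -12)
o = -3
E(t) = 36 - 3*t (E(t) = -3*(t - 12) = -3*(-12 + t) = 36 - 3*t)
(92*E(-5))*o = (92*(36 - 3*(-5)))*(-3) = (92*(36 + 15))*(-3) = (92*51)*(-3) = 4692*(-3) = -14076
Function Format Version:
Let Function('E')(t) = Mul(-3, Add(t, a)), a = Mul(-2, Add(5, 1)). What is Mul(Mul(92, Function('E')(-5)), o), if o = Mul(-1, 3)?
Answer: -14076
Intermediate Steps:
a = -12 (a = Mul(-2, 6) = -12)
o = -3
Function('E')(t) = Add(36, Mul(-3, t)) (Function('E')(t) = Mul(-3, Add(t, -12)) = Mul(-3, Add(-12, t)) = Add(36, Mul(-3, t)))
Mul(Mul(92, Function('E')(-5)), o) = Mul(Mul(92, Add(36, Mul(-3, -5))), -3) = Mul(Mul(92, Add(36, 15)), -3) = Mul(Mul(92, 51), -3) = Mul(4692, -3) = -14076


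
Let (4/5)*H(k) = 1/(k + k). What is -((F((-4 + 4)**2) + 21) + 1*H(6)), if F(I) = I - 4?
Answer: -821/48 ≈ -17.104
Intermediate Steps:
H(k) = 5/(8*k) (H(k) = 5/(4*(k + k)) = 5/(4*((2*k))) = 5*(1/(2*k))/4 = 5/(8*k))
F(I) = -4 + I
-((F((-4 + 4)**2) + 21) + 1*H(6)) = -(((-4 + (-4 + 4)**2) + 21) + 1*((5/8)/6)) = -(((-4 + 0**2) + 21) + 1*((5/8)*(1/6))) = -(((-4 + 0) + 21) + 1*(5/48)) = -((-4 + 21) + 5/48) = -(17 + 5/48) = -1*821/48 = -821/48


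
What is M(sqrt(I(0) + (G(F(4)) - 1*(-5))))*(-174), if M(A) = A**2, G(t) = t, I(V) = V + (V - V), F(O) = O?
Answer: -1566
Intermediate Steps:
I(V) = V (I(V) = V + 0 = V)
M(sqrt(I(0) + (G(F(4)) - 1*(-5))))*(-174) = (sqrt(0 + (4 - 1*(-5))))**2*(-174) = (sqrt(0 + (4 + 5)))**2*(-174) = (sqrt(0 + 9))**2*(-174) = (sqrt(9))**2*(-174) = 3**2*(-174) = 9*(-174) = -1566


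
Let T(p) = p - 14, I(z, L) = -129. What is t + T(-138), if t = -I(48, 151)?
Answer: -23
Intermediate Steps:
T(p) = -14 + p
t = 129 (t = -1*(-129) = 129)
t + T(-138) = 129 + (-14 - 138) = 129 - 152 = -23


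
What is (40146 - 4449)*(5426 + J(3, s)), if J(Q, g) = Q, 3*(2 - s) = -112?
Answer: 193799013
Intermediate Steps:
s = 118/3 (s = 2 - ⅓*(-112) = 2 + 112/3 = 118/3 ≈ 39.333)
(40146 - 4449)*(5426 + J(3, s)) = (40146 - 4449)*(5426 + 3) = 35697*5429 = 193799013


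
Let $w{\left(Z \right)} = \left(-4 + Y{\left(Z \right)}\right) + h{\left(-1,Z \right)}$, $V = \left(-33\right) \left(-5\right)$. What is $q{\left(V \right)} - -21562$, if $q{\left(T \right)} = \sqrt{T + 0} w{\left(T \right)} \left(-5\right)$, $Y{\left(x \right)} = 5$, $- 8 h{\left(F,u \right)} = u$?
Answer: $21562 + \frac{785 \sqrt{165}}{8} \approx 22822.0$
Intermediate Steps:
$h{\left(F,u \right)} = - \frac{u}{8}$
$V = 165$
$w{\left(Z \right)} = 1 - \frac{Z}{8}$ ($w{\left(Z \right)} = \left(-4 + 5\right) - \frac{Z}{8} = 1 - \frac{Z}{8}$)
$q{\left(T \right)} = - 5 \sqrt{T} \left(1 - \frac{T}{8}\right)$ ($q{\left(T \right)} = \sqrt{T + 0} \left(1 - \frac{T}{8}\right) \left(-5\right) = \sqrt{T} \left(1 - \frac{T}{8}\right) \left(-5\right) = - 5 \sqrt{T} \left(1 - \frac{T}{8}\right)$)
$q{\left(V \right)} - -21562 = \frac{5 \sqrt{165} \left(-8 + 165\right)}{8} - -21562 = \frac{5}{8} \sqrt{165} \cdot 157 + 21562 = \frac{785 \sqrt{165}}{8} + 21562 = 21562 + \frac{785 \sqrt{165}}{8}$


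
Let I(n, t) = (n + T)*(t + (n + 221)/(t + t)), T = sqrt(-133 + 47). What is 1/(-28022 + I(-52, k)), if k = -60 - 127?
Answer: -1278082168/23567660628755 + 13110009*I*sqrt(86)/23567660628755 ≈ -5.423e-5 + 5.1586e-6*I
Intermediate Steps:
T = I*sqrt(86) (T = sqrt(-86) = I*sqrt(86) ≈ 9.2736*I)
k = -187
I(n, t) = (n + I*sqrt(86))*(t + (221 + n)/(2*t)) (I(n, t) = (n + I*sqrt(86))*(t + (n + 221)/(t + t)) = (n + I*sqrt(86))*(t + (221 + n)/((2*t))) = (n + I*sqrt(86))*(t + (221 + n)*(1/(2*t))) = (n + I*sqrt(86))*(t + (221 + n)/(2*t)))
1/(-28022 + I(-52, k)) = 1/(-28022 + (1/2)*((-52)**2 + 221*(-52) + 2*(-187)**2*(-52 + I*sqrt(86)) + 221*I*sqrt(86) + I*(-52)*sqrt(86))/(-187)) = 1/(-28022 + (1/2)*(-1/187)*(2704 - 11492 + 2*34969*(-52 + I*sqrt(86)) + 221*I*sqrt(86) - 52*I*sqrt(86))) = 1/(-28022 + (1/2)*(-1/187)*(2704 - 11492 + (-3636776 + 69938*I*sqrt(86)) + 221*I*sqrt(86) - 52*I*sqrt(86))) = 1/(-28022 + (1/2)*(-1/187)*(-3645564 + 70107*I*sqrt(86))) = 1/(-28022 + (1822782/187 - 70107*I*sqrt(86)/374)) = 1/(-3417332/187 - 70107*I*sqrt(86)/374)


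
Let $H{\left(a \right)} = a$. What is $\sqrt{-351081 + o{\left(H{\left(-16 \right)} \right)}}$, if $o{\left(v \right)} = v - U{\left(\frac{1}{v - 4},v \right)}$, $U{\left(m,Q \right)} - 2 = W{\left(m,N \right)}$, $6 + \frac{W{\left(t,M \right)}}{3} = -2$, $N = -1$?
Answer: $5 i \sqrt{14043} \approx 592.52 i$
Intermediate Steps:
$W{\left(t,M \right)} = -24$ ($W{\left(t,M \right)} = -18 + 3 \left(-2\right) = -18 - 6 = -24$)
$U{\left(m,Q \right)} = -22$ ($U{\left(m,Q \right)} = 2 - 24 = -22$)
$o{\left(v \right)} = 22 + v$ ($o{\left(v \right)} = v - -22 = v + 22 = 22 + v$)
$\sqrt{-351081 + o{\left(H{\left(-16 \right)} \right)}} = \sqrt{-351081 + \left(22 - 16\right)} = \sqrt{-351081 + 6} = \sqrt{-351075} = 5 i \sqrt{14043}$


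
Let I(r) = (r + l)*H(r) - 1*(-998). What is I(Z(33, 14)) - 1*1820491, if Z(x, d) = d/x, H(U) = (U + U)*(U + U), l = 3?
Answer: -65387031349/35937 ≈ -1.8195e+6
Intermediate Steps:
H(U) = 4*U² (H(U) = (2*U)*(2*U) = 4*U²)
I(r) = 998 + 4*r²*(3 + r) (I(r) = (r + 3)*(4*r²) - 1*(-998) = (3 + r)*(4*r²) + 998 = 4*r²*(3 + r) + 998 = 998 + 4*r²*(3 + r))
I(Z(33, 14)) - 1*1820491 = (998 + 4*(14/33)³ + 12*(14/33)²) - 1*1820491 = (998 + 4*(14*(1/33))³ + 12*(14*(1/33))²) - 1820491 = (998 + 4*(14/33)³ + 12*(14/33)²) - 1820491 = (998 + 4*(2744/35937) + 12*(196/1089)) - 1820491 = (998 + 10976/35937 + 784/363) - 1820491 = 35953718/35937 - 1820491 = -65387031349/35937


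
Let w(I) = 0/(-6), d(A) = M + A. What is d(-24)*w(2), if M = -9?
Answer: 0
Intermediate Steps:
d(A) = -9 + A
w(I) = 0 (w(I) = 0*(-⅙) = 0)
d(-24)*w(2) = (-9 - 24)*0 = -33*0 = 0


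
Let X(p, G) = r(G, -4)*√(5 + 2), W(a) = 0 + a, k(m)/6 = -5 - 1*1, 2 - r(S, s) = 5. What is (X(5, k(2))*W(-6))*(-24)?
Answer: -432*√7 ≈ -1143.0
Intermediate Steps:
r(S, s) = -3 (r(S, s) = 2 - 1*5 = 2 - 5 = -3)
k(m) = -36 (k(m) = 6*(-5 - 1*1) = 6*(-5 - 1) = 6*(-6) = -36)
W(a) = a
X(p, G) = -3*√7 (X(p, G) = -3*√(5 + 2) = -3*√7)
(X(5, k(2))*W(-6))*(-24) = (-3*√7*(-6))*(-24) = (18*√7)*(-24) = -432*√7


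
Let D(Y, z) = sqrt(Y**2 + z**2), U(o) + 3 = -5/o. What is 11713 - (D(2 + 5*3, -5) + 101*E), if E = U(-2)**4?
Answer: 187307/16 - sqrt(314) ≈ 11689.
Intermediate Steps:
U(o) = -3 - 5/o
E = 1/16 (E = (-3 - 5/(-2))**4 = (-3 - 5*(-1/2))**4 = (-3 + 5/2)**4 = (-1/2)**4 = 1/16 ≈ 0.062500)
11713 - (D(2 + 5*3, -5) + 101*E) = 11713 - (sqrt((2 + 5*3)**2 + (-5)**2) + 101*(1/16)) = 11713 - (sqrt((2 + 15)**2 + 25) + 101/16) = 11713 - (sqrt(17**2 + 25) + 101/16) = 11713 - (sqrt(289 + 25) + 101/16) = 11713 - (sqrt(314) + 101/16) = 11713 - (101/16 + sqrt(314)) = 11713 + (-101/16 - sqrt(314)) = 187307/16 - sqrt(314)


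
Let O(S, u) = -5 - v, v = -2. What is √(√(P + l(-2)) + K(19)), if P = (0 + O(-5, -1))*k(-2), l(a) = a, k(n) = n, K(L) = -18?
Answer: 4*I ≈ 4.0*I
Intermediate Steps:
O(S, u) = -3 (O(S, u) = -5 - 1*(-2) = -5 + 2 = -3)
P = 6 (P = (0 - 3)*(-2) = -3*(-2) = 6)
√(√(P + l(-2)) + K(19)) = √(√(6 - 2) - 18) = √(√4 - 18) = √(2 - 18) = √(-16) = 4*I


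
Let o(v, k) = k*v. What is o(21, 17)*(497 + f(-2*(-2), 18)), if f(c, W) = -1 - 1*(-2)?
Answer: 177786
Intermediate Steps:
f(c, W) = 1 (f(c, W) = -1 + 2 = 1)
o(21, 17)*(497 + f(-2*(-2), 18)) = (17*21)*(497 + 1) = 357*498 = 177786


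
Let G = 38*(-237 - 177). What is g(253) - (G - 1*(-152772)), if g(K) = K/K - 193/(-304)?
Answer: -41659663/304 ≈ -1.3704e+5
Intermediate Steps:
g(K) = 497/304 (g(K) = 1 - 193*(-1/304) = 1 + 193/304 = 497/304)
G = -15732 (G = 38*(-414) = -15732)
g(253) - (G - 1*(-152772)) = 497/304 - (-15732 - 1*(-152772)) = 497/304 - (-15732 + 152772) = 497/304 - 1*137040 = 497/304 - 137040 = -41659663/304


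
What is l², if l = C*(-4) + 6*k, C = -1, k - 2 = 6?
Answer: 2704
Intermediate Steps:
k = 8 (k = 2 + 6 = 8)
l = 52 (l = -1*(-4) + 6*8 = 4 + 48 = 52)
l² = 52² = 2704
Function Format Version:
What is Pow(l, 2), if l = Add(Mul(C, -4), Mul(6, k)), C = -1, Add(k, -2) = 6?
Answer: 2704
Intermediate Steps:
k = 8 (k = Add(2, 6) = 8)
l = 52 (l = Add(Mul(-1, -4), Mul(6, 8)) = Add(4, 48) = 52)
Pow(l, 2) = Pow(52, 2) = 2704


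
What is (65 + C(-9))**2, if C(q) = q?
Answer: 3136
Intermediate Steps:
(65 + C(-9))**2 = (65 - 9)**2 = 56**2 = 3136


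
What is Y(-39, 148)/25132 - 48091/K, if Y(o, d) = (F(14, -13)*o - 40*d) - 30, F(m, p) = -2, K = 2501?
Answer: -5013561/257603 ≈ -19.462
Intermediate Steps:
Y(o, d) = -30 - 40*d - 2*o (Y(o, d) = (-2*o - 40*d) - 30 = (-40*d - 2*o) - 30 = -30 - 40*d - 2*o)
Y(-39, 148)/25132 - 48091/K = (-30 - 40*148 - 2*(-39))/25132 - 48091/2501 = (-30 - 5920 + 78)*(1/25132) - 48091*1/2501 = -5872*1/25132 - 48091/2501 = -1468/6283 - 48091/2501 = -5013561/257603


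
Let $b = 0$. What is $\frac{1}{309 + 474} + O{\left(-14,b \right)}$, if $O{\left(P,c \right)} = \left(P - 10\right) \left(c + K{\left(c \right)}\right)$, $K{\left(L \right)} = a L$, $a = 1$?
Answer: $\frac{1}{783} \approx 0.0012771$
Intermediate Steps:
$K{\left(L \right)} = L$ ($K{\left(L \right)} = 1 L = L$)
$O{\left(P,c \right)} = 2 c \left(-10 + P\right)$ ($O{\left(P,c \right)} = \left(P - 10\right) \left(c + c\right) = \left(-10 + P\right) 2 c = 2 c \left(-10 + P\right)$)
$\frac{1}{309 + 474} + O{\left(-14,b \right)} = \frac{1}{309 + 474} + 2 \cdot 0 \left(-10 - 14\right) = \frac{1}{783} + 2 \cdot 0 \left(-24\right) = \frac{1}{783} + 0 = \frac{1}{783}$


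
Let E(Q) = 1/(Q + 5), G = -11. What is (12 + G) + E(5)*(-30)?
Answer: -2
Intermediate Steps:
E(Q) = 1/(5 + Q)
(12 + G) + E(5)*(-30) = (12 - 11) - 30/(5 + 5) = 1 - 30/10 = 1 + (⅒)*(-30) = 1 - 3 = -2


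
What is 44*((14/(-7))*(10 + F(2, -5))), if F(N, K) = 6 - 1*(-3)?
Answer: -1672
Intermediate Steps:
F(N, K) = 9 (F(N, K) = 6 + 3 = 9)
44*((14/(-7))*(10 + F(2, -5))) = 44*((14/(-7))*(10 + 9)) = 44*((14*(-⅐))*19) = 44*(-2*19) = 44*(-38) = -1672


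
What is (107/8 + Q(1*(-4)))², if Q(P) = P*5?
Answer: 2809/64 ≈ 43.891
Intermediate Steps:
Q(P) = 5*P
(107/8 + Q(1*(-4)))² = (107/8 + 5*(1*(-4)))² = (107*(⅛) + 5*(-4))² = (107/8 - 20)² = (-53/8)² = 2809/64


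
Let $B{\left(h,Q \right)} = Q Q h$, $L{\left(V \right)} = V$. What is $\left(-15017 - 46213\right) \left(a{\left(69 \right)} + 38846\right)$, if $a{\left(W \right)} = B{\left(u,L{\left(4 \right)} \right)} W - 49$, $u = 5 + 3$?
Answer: $-2916323670$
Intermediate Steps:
$u = 8$
$B{\left(h,Q \right)} = h Q^{2}$ ($B{\left(h,Q \right)} = Q^{2} h = h Q^{2}$)
$a{\left(W \right)} = -49 + 128 W$ ($a{\left(W \right)} = 8 \cdot 4^{2} W - 49 = 8 \cdot 16 W - 49 = 128 W - 49 = -49 + 128 W$)
$\left(-15017 - 46213\right) \left(a{\left(69 \right)} + 38846\right) = \left(-15017 - 46213\right) \left(\left(-49 + 128 \cdot 69\right) + 38846\right) = - 61230 \left(\left(-49 + 8832\right) + 38846\right) = - 61230 \left(8783 + 38846\right) = \left(-61230\right) 47629 = -2916323670$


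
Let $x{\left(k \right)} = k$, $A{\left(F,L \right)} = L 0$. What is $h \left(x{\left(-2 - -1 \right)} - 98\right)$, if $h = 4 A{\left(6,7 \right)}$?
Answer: $0$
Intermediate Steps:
$A{\left(F,L \right)} = 0$
$h = 0$ ($h = 4 \cdot 0 = 0$)
$h \left(x{\left(-2 - -1 \right)} - 98\right) = 0 \left(\left(-2 - -1\right) - 98\right) = 0 \left(\left(-2 + 1\right) - 98\right) = 0 \left(-1 - 98\right) = 0 \left(-99\right) = 0$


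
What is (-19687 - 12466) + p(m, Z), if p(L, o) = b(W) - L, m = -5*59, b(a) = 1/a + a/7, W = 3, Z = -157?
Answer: -669002/21 ≈ -31857.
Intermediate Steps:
b(a) = 1/a + a/7 (b(a) = 1/a + a*(⅐) = 1/a + a/7)
m = -295
p(L, o) = 16/21 - L (p(L, o) = (1/3 + (⅐)*3) - L = (⅓ + 3/7) - L = 16/21 - L)
(-19687 - 12466) + p(m, Z) = (-19687 - 12466) + (16/21 - 1*(-295)) = -32153 + (16/21 + 295) = -32153 + 6211/21 = -669002/21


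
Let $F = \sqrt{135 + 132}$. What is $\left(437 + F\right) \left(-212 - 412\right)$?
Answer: $-272688 - 624 \sqrt{267} \approx -2.8288 \cdot 10^{5}$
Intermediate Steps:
$F = \sqrt{267} \approx 16.34$
$\left(437 + F\right) \left(-212 - 412\right) = \left(437 + \sqrt{267}\right) \left(-212 - 412\right) = \left(437 + \sqrt{267}\right) \left(-624\right) = -272688 - 624 \sqrt{267}$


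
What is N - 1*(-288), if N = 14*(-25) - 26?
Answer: -88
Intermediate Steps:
N = -376 (N = -350 - 26 = -376)
N - 1*(-288) = -376 - 1*(-288) = -376 + 288 = -88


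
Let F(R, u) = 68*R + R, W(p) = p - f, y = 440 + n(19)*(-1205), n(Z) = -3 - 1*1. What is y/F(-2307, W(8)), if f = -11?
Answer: -5260/159183 ≈ -0.033044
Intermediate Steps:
n(Z) = -4 (n(Z) = -3 - 1 = -4)
y = 5260 (y = 440 - 4*(-1205) = 440 + 4820 = 5260)
W(p) = 11 + p (W(p) = p - 1*(-11) = p + 11 = 11 + p)
F(R, u) = 69*R
y/F(-2307, W(8)) = 5260/((69*(-2307))) = 5260/(-159183) = 5260*(-1/159183) = -5260/159183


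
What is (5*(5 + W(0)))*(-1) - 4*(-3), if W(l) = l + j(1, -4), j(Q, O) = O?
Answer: 7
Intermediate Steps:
W(l) = -4 + l (W(l) = l - 4 = -4 + l)
(5*(5 + W(0)))*(-1) - 4*(-3) = (5*(5 + (-4 + 0)))*(-1) - 4*(-3) = (5*(5 - 4))*(-1) + 12 = (5*1)*(-1) + 12 = 5*(-1) + 12 = -5 + 12 = 7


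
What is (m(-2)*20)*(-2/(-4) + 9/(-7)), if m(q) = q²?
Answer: -440/7 ≈ -62.857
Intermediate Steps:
(m(-2)*20)*(-2/(-4) + 9/(-7)) = ((-2)²*20)*(-2/(-4) + 9/(-7)) = (4*20)*(-2*(-¼) + 9*(-⅐)) = 80*(½ - 9/7) = 80*(-11/14) = -440/7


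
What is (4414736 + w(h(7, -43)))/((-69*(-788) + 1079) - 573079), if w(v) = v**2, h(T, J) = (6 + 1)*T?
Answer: -4417137/517628 ≈ -8.5334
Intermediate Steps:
h(T, J) = 7*T
(4414736 + w(h(7, -43)))/((-69*(-788) + 1079) - 573079) = (4414736 + (7*7)**2)/((-69*(-788) + 1079) - 573079) = (4414736 + 49**2)/((54372 + 1079) - 573079) = (4414736 + 2401)/(55451 - 573079) = 4417137/(-517628) = 4417137*(-1/517628) = -4417137/517628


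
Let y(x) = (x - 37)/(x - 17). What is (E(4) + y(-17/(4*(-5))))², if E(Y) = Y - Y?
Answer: 522729/104329 ≈ 5.0104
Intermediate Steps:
E(Y) = 0
y(x) = (-37 + x)/(-17 + x)
(E(4) + y(-17/(4*(-5))))² = (0 + (-37 - 17/(4*(-5)))/(-17 - 17/(4*(-5))))² = (0 + (-37 - 17/(-20))/(-17 - 17/(-20)))² = (0 + (-37 - 17*(-1/20))/(-17 - 17*(-1/20)))² = (0 + (-37 + 17/20)/(-17 + 17/20))² = (0 - 723/20/(-323/20))² = (0 - 20/323*(-723/20))² = (0 + 723/323)² = (723/323)² = 522729/104329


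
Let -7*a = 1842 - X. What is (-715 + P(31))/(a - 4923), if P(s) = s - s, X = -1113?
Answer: 5005/37416 ≈ 0.13377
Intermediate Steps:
P(s) = 0
a = -2955/7 (a = -(1842 - 1*(-1113))/7 = -(1842 + 1113)/7 = -⅐*2955 = -2955/7 ≈ -422.14)
(-715 + P(31))/(a - 4923) = (-715 + 0)/(-2955/7 - 4923) = -715/(-37416/7) = -715*(-7/37416) = 5005/37416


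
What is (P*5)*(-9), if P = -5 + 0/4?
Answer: 225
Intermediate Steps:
P = -5 (P = -5 + 0*(¼) = -5 + 0 = -5)
(P*5)*(-9) = -5*5*(-9) = -25*(-9) = 225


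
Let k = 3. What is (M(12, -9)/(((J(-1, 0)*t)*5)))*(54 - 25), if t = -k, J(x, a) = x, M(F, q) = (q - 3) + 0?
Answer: -116/5 ≈ -23.200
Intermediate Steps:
M(F, q) = -3 + q (M(F, q) = (-3 + q) + 0 = -3 + q)
t = -3 (t = -1*3 = -3)
(M(12, -9)/(((J(-1, 0)*t)*5)))*(54 - 25) = ((-3 - 9)/((-1*(-3)*5)))*(54 - 25) = -12/(3*5)*29 = -12/15*29 = -12*1/15*29 = -⅘*29 = -116/5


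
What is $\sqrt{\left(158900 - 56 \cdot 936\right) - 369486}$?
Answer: $i \sqrt{263002} \approx 512.84 i$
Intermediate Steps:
$\sqrt{\left(158900 - 56 \cdot 936\right) - 369486} = \sqrt{\left(158900 - 52416\right) - 369486} = \sqrt{106484 - 369486} = \sqrt{-263002} = i \sqrt{263002}$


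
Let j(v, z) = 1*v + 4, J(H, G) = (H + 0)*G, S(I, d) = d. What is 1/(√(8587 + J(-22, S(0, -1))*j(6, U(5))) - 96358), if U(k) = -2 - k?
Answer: -96358/9284855357 - √8807/9284855357 ≈ -1.0388e-5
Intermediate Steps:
J(H, G) = G*H (J(H, G) = H*G = G*H)
j(v, z) = 4 + v (j(v, z) = v + 4 = 4 + v)
1/(√(8587 + J(-22, S(0, -1))*j(6, U(5))) - 96358) = 1/(√(8587 + (-1*(-22))*(4 + 6)) - 96358) = 1/(√(8587 + 22*10) - 96358) = 1/(√(8587 + 220) - 96358) = 1/(√8807 - 96358) = 1/(-96358 + √8807)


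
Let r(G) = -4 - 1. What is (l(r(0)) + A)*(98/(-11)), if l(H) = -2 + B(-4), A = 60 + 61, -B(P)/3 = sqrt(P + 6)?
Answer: -11662/11 + 294*sqrt(2)/11 ≈ -1022.4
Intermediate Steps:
B(P) = -3*sqrt(6 + P) (B(P) = -3*sqrt(P + 6) = -3*sqrt(6 + P))
r(G) = -5
A = 121
l(H) = -2 - 3*sqrt(2) (l(H) = -2 - 3*sqrt(6 - 4) = -2 - 3*sqrt(2))
(l(r(0)) + A)*(98/(-11)) = ((-2 - 3*sqrt(2)) + 121)*(98/(-11)) = (119 - 3*sqrt(2))*(98*(-1/11)) = (119 - 3*sqrt(2))*(-98/11) = -11662/11 + 294*sqrt(2)/11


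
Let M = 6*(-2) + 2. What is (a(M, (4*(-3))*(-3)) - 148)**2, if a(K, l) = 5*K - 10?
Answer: 43264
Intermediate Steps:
M = -10 (M = -12 + 2 = -10)
a(K, l) = -10 + 5*K
(a(M, (4*(-3))*(-3)) - 148)**2 = ((-10 + 5*(-10)) - 148)**2 = ((-10 - 50) - 148)**2 = (-60 - 148)**2 = (-208)**2 = 43264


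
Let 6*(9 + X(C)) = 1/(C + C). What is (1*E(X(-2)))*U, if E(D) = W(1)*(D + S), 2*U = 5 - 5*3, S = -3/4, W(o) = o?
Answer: 1175/24 ≈ 48.958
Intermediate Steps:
S = -3/4 (S = -3*1/4 = -3/4 ≈ -0.75000)
X(C) = -9 + 1/(12*C) (X(C) = -9 + 1/(6*(C + C)) = -9 + 1/(6*((2*C))) = -9 + (1/(2*C))/6 = -9 + 1/(12*C))
U = -5 (U = (5 - 5*3)/2 = (5 - 15)/2 = (1/2)*(-10) = -5)
E(D) = -3/4 + D (E(D) = 1*(D - 3/4) = 1*(-3/4 + D) = -3/4 + D)
(1*E(X(-2)))*U = (1*(-3/4 + (-9 + (1/12)/(-2))))*(-5) = (1*(-3/4 + (-9 + (1/12)*(-1/2))))*(-5) = (1*(-3/4 + (-9 - 1/24)))*(-5) = (1*(-3/4 - 217/24))*(-5) = (1*(-235/24))*(-5) = -235/24*(-5) = 1175/24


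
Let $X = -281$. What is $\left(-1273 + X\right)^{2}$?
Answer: $2414916$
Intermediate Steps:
$\left(-1273 + X\right)^{2} = \left(-1273 - 281\right)^{2} = \left(-1554\right)^{2} = 2414916$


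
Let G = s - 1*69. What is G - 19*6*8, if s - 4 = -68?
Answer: -1045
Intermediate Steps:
s = -64 (s = 4 - 68 = -64)
G = -133 (G = -64 - 1*69 = -64 - 69 = -133)
G - 19*6*8 = -133 - 19*6*8 = -133 - 114*8 = -133 - 912 = -1045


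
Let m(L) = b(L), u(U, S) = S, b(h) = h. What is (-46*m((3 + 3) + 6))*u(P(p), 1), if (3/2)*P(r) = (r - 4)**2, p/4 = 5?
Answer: -552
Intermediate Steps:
p = 20 (p = 4*5 = 20)
P(r) = 2*(-4 + r)**2/3 (P(r) = 2*(r - 4)**2/3 = 2*(-4 + r)**2/3)
m(L) = L
(-46*m((3 + 3) + 6))*u(P(p), 1) = -46*((3 + 3) + 6)*1 = -46*(6 + 6)*1 = -46*12*1 = -552*1 = -552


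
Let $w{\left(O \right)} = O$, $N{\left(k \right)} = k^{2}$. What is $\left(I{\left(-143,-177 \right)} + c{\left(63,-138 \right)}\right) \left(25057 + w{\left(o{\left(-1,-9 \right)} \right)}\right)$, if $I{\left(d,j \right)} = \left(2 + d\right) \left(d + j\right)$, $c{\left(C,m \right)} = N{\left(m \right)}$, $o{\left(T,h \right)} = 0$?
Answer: $1607757348$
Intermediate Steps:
$c{\left(C,m \right)} = m^{2}$
$\left(I{\left(-143,-177 \right)} + c{\left(63,-138 \right)}\right) \left(25057 + w{\left(o{\left(-1,-9 \right)} \right)}\right) = \left(\left(\left(-143\right)^{2} + 2 \left(-143\right) + 2 \left(-177\right) - -25311\right) + \left(-138\right)^{2}\right) \left(25057 + 0\right) = \left(\left(20449 - 286 - 354 + 25311\right) + 19044\right) 25057 = \left(45120 + 19044\right) 25057 = 64164 \cdot 25057 = 1607757348$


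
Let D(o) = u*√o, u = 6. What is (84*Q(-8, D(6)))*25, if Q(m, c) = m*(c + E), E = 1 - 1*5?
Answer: 67200 - 100800*√6 ≈ -1.7971e+5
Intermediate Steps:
E = -4 (E = 1 - 5 = -4)
D(o) = 6*√o
Q(m, c) = m*(-4 + c) (Q(m, c) = m*(c - 4) = m*(-4 + c))
(84*Q(-8, D(6)))*25 = (84*(-8*(-4 + 6*√6)))*25 = (84*(32 - 48*√6))*25 = (2688 - 4032*√6)*25 = 67200 - 100800*√6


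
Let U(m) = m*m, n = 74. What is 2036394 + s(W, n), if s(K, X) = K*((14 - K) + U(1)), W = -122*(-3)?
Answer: 1907928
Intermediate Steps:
W = 366
U(m) = m**2
s(K, X) = K*(15 - K) (s(K, X) = K*((14 - K) + 1**2) = K*((14 - K) + 1) = K*(15 - K))
2036394 + s(W, n) = 2036394 + 366*(15 - 1*366) = 2036394 + 366*(15 - 366) = 2036394 + 366*(-351) = 2036394 - 128466 = 1907928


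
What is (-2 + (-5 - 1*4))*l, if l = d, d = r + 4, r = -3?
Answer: -11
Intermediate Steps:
d = 1 (d = -3 + 4 = 1)
l = 1
(-2 + (-5 - 1*4))*l = (-2 + (-5 - 1*4))*1 = (-2 + (-5 - 4))*1 = (-2 - 9)*1 = -11*1 = -11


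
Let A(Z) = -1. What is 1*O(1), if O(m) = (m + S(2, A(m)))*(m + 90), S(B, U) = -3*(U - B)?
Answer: 910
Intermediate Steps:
S(B, U) = -3*U + 3*B
O(m) = (9 + m)*(90 + m) (O(m) = (m + (-3*(-1) + 3*2))*(m + 90) = (m + (3 + 6))*(90 + m) = (m + 9)*(90 + m) = (9 + m)*(90 + m))
1*O(1) = 1*(810 + 1² + 99*1) = 1*(810 + 1 + 99) = 1*910 = 910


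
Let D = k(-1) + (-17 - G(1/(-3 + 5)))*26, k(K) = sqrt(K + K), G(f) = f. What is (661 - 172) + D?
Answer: 34 + I*sqrt(2) ≈ 34.0 + 1.4142*I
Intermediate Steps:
k(K) = sqrt(2)*sqrt(K) (k(K) = sqrt(2*K) = sqrt(2)*sqrt(K))
D = -455 + I*sqrt(2) (D = sqrt(2)*sqrt(-1) + (-17 - 1/(-3 + 5))*26 = sqrt(2)*I + (-17 - 1/2)*26 = I*sqrt(2) + (-17 - 1*1/2)*26 = I*sqrt(2) + (-17 - 1/2)*26 = I*sqrt(2) - 35/2*26 = I*sqrt(2) - 455 = -455 + I*sqrt(2) ≈ -455.0 + 1.4142*I)
(661 - 172) + D = (661 - 172) + (-455 + I*sqrt(2)) = 489 + (-455 + I*sqrt(2)) = 34 + I*sqrt(2)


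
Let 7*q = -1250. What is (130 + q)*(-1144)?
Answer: 388960/7 ≈ 55566.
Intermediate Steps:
q = -1250/7 (q = (⅐)*(-1250) = -1250/7 ≈ -178.57)
(130 + q)*(-1144) = (130 - 1250/7)*(-1144) = -340/7*(-1144) = 388960/7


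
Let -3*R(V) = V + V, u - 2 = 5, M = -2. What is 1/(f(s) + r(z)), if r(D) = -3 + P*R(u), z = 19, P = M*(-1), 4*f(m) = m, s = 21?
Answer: -12/85 ≈ -0.14118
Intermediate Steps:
u = 7 (u = 2 + 5 = 7)
f(m) = m/4
P = 2 (P = -2*(-1) = 2)
R(V) = -2*V/3 (R(V) = -(V + V)/3 = -2*V/3)
r(D) = -37/3 (r(D) = -3 + 2*(-⅔*7) = -3 + 2*(-14/3) = -3 - 28/3 = -37/3)
1/(f(s) + r(z)) = 1/((¼)*21 - 37/3) = 1/(21/4 - 37/3) = 1/(-85/12) = -12/85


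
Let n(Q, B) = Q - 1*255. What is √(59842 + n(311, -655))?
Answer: √59898 ≈ 244.74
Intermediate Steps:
n(Q, B) = -255 + Q (n(Q, B) = Q - 255 = -255 + Q)
√(59842 + n(311, -655)) = √(59842 + (-255 + 311)) = √(59842 + 56) = √59898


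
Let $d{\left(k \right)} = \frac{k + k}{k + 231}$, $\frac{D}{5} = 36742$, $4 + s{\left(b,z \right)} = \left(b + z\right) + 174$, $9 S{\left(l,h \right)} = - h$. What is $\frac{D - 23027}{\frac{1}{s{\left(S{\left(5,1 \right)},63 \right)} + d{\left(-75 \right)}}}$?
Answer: $\frac{2906809031}{78} \approx 3.7267 \cdot 10^{7}$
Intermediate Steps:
$S{\left(l,h \right)} = - \frac{h}{9}$ ($S{\left(l,h \right)} = \frac{\left(-1\right) h}{9} = - \frac{h}{9}$)
$s{\left(b,z \right)} = 170 + b + z$ ($s{\left(b,z \right)} = -4 + \left(\left(b + z\right) + 174\right) = -4 + \left(174 + b + z\right) = 170 + b + z$)
$D = 183710$ ($D = 5 \cdot 36742 = 183710$)
$d{\left(k \right)} = \frac{2 k}{231 + k}$
$\frac{D - 23027}{\frac{1}{s{\left(S{\left(5,1 \right)},63 \right)} + d{\left(-75 \right)}}} = \frac{183710 - 23027}{\frac{1}{\left(170 - \frac{1}{9} + 63\right) + 2 \left(-75\right) \frac{1}{231 - 75}}} = \frac{160683}{\frac{1}{\left(170 - \frac{1}{9} + 63\right) + 2 \left(-75\right) \frac{1}{156}}} = \frac{160683}{\frac{1}{\frac{2096}{9} + 2 \left(-75\right) \frac{1}{156}}} = \frac{160683}{\frac{1}{\frac{2096}{9} - \frac{25}{26}}} = \frac{160683}{\frac{1}{\frac{54271}{234}}} = \frac{160683}{\frac{234}{54271}} = 160683 \cdot \frac{54271}{234} = \frac{2906809031}{78}$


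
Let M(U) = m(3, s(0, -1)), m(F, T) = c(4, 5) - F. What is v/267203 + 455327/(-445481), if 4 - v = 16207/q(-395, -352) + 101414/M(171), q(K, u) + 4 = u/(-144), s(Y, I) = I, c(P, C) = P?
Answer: -2270794365171/1666474035002 ≈ -1.3626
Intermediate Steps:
m(F, T) = 4 - F
q(K, u) = -4 - u/144 (q(K, u) = -4 + u/(-144) = -4 + u*(-1/144) = -4 - u/144)
M(U) = 1 (M(U) = 4 - 1*3 = 4 - 3 = 1)
v = -1273877/14 (v = 4 - (16207/(-4 - 1/144*(-352)) + 101414/1) = 4 - (16207/(-4 + 22/9) + 101414*1) = 4 - (16207/(-14/9) + 101414) = 4 - (16207*(-9/14) + 101414) = 4 - (-145863/14 + 101414) = 4 - 1*1273933/14 = 4 - 1273933/14 = -1273877/14 ≈ -90991.)
v/267203 + 455327/(-445481) = -1273877/14/267203 + 455327/(-445481) = -1273877/14*1/267203 + 455327*(-1/445481) = -1273877/3740842 - 455327/445481 = -2270794365171/1666474035002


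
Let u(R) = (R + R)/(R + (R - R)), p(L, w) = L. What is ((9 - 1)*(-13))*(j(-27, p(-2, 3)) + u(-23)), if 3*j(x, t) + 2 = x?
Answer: 2392/3 ≈ 797.33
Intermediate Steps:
j(x, t) = -⅔ + x/3
u(R) = 2 (u(R) = (2*R)/(R + 0) = (2*R)/R = 2)
((9 - 1)*(-13))*(j(-27, p(-2, 3)) + u(-23)) = ((9 - 1)*(-13))*((-⅔ + (⅓)*(-27)) + 2) = (8*(-13))*((-⅔ - 9) + 2) = -104*(-29/3 + 2) = -104*(-23/3) = 2392/3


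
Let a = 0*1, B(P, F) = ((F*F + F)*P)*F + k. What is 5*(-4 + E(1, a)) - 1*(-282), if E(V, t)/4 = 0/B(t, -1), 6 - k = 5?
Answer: 262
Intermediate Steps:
k = 1 (k = 6 - 1*5 = 6 - 5 = 1)
B(P, F) = 1 + F*P*(F + F²) (B(P, F) = ((F*F + F)*P)*F + 1 = ((F² + F)*P)*F + 1 = ((F + F²)*P)*F + 1 = (P*(F + F²))*F + 1 = F*P*(F + F²) + 1 = 1 + F*P*(F + F²))
a = 0
E(V, t) = 0 (E(V, t) = 4*(0/(1 + t*(-1)² + t*(-1)³)) = 4*(0/(1 + t*1 + t*(-1))) = 4*(0/(1 + t - t)) = 4*(0/1) = 4*(0*1) = 4*0 = 0)
5*(-4 + E(1, a)) - 1*(-282) = 5*(-4 + 0) - 1*(-282) = 5*(-4) + 282 = -20 + 282 = 262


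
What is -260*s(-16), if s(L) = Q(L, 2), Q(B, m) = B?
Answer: 4160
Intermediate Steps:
s(L) = L
-260*s(-16) = -260*(-16) = 4160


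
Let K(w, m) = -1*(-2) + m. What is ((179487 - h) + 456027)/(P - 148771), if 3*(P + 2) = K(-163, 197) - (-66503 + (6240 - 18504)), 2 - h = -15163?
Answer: -206783/40817 ≈ -5.0661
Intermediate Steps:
h = 15165 (h = 2 - 1*(-15163) = 2 + 15163 = 15165)
K(w, m) = 2 + m
P = 26320 (P = -2 + ((2 + 197) - (-66503 + (6240 - 18504)))/3 = -2 + (199 - (-66503 - 12264))/3 = -2 + (199 - 1*(-78767))/3 = -2 + (199 + 78767)/3 = -2 + (⅓)*78966 = -2 + 26322 = 26320)
((179487 - h) + 456027)/(P - 148771) = ((179487 - 1*15165) + 456027)/(26320 - 148771) = ((179487 - 15165) + 456027)/(-122451) = (164322 + 456027)*(-1/122451) = 620349*(-1/122451) = -206783/40817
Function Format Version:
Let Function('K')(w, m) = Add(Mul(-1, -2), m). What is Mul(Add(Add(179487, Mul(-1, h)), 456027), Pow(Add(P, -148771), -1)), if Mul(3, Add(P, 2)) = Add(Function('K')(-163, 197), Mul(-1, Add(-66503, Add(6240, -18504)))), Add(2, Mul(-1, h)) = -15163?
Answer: Rational(-206783, 40817) ≈ -5.0661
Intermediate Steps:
h = 15165 (h = Add(2, Mul(-1, -15163)) = Add(2, 15163) = 15165)
Function('K')(w, m) = Add(2, m)
P = 26320 (P = Add(-2, Mul(Rational(1, 3), Add(Add(2, 197), Mul(-1, Add(-66503, Add(6240, -18504)))))) = Add(-2, Mul(Rational(1, 3), Add(199, Mul(-1, Add(-66503, -12264))))) = Add(-2, Mul(Rational(1, 3), Add(199, Mul(-1, -78767)))) = Add(-2, Mul(Rational(1, 3), Add(199, 78767))) = Add(-2, Mul(Rational(1, 3), 78966)) = Add(-2, 26322) = 26320)
Mul(Add(Add(179487, Mul(-1, h)), 456027), Pow(Add(P, -148771), -1)) = Mul(Add(Add(179487, Mul(-1, 15165)), 456027), Pow(Add(26320, -148771), -1)) = Mul(Add(Add(179487, -15165), 456027), Pow(-122451, -1)) = Mul(Add(164322, 456027), Rational(-1, 122451)) = Mul(620349, Rational(-1, 122451)) = Rational(-206783, 40817)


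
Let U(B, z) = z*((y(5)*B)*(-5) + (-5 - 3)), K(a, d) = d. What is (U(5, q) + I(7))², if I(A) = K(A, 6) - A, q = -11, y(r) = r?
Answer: 2137444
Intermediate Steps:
I(A) = 6 - A
U(B, z) = z*(-8 - 25*B) (U(B, z) = z*((5*B)*(-5) + (-5 - 3)) = z*(-25*B - 8) = z*(-8 - 25*B))
(U(5, q) + I(7))² = (-1*(-11)*(8 + 25*5) + (6 - 1*7))² = (-1*(-11)*(8 + 125) + (6 - 7))² = (-1*(-11)*133 - 1)² = (1463 - 1)² = 1462² = 2137444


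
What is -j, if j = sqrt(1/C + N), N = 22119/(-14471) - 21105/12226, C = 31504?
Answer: -5*I*sqrt(63196051502613609613583)/696720592348 ≈ -1.8041*I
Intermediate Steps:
N = -575837349/176922446 (N = 22119*(-1/14471) - 21105*1/12226 = -22119/14471 - 21105/12226 = -575837349/176922446 ≈ -3.2547)
j = 5*I*sqrt(63196051502613609613583)/696720592348 (j = sqrt(1/31504 - 575837349/176922446) = sqrt(-9070501460225/2786882369392) = 5*I*sqrt(63196051502613609613583)/696720592348 ≈ 1.8041*I)
-j = -5*I*sqrt(63196051502613609613583)/696720592348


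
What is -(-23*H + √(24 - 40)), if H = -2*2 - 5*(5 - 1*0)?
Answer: -667 - 4*I ≈ -667.0 - 4.0*I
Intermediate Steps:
H = -29 (H = -4 - 5*(5 + 0) = -4 - 5*5 = -4 - 25 = -29)
-(-23*H + √(24 - 40)) = -(-23*(-29) + √(24 - 40)) = -(667 + √(-16)) = -(667 + 4*I) = -667 - 4*I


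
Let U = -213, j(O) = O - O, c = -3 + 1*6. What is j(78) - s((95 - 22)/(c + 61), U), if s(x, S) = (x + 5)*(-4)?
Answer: 393/16 ≈ 24.563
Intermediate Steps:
c = 3 (c = -3 + 6 = 3)
j(O) = 0
s(x, S) = -20 - 4*x (s(x, S) = (5 + x)*(-4) = -20 - 4*x)
j(78) - s((95 - 22)/(c + 61), U) = 0 - (-20 - 4*(95 - 22)/(3 + 61)) = 0 - (-20 - 292/64) = 0 - (-20 - 4*73/64) = 0 - (-20 - 73/16) = 0 - 1*(-393/16) = 0 + 393/16 = 393/16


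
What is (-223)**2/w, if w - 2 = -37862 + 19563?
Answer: -49729/18297 ≈ -2.7179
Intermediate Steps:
w = -18297 (w = 2 + (-37862 + 19563) = 2 - 18299 = -18297)
(-223)**2/w = (-223)**2/(-18297) = 49729*(-1/18297) = -49729/18297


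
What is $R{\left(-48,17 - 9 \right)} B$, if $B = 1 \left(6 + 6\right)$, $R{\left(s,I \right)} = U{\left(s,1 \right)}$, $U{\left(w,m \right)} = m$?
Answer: $12$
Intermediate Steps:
$R{\left(s,I \right)} = 1$
$B = 12$ ($B = 1 \cdot 12 = 12$)
$R{\left(-48,17 - 9 \right)} B = 1 \cdot 12 = 12$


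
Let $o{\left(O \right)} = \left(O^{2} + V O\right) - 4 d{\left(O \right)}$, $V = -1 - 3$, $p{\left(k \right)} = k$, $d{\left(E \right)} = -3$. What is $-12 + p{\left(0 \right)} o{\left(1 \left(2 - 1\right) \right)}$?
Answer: $-12$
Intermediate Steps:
$V = -4$ ($V = -1 - 3 = -4$)
$o{\left(O \right)} = 12 + O^{2} - 4 O$ ($o{\left(O \right)} = \left(O^{2} - 4 O\right) - -12 = \left(O^{2} - 4 O\right) + 12 = 12 + O^{2} - 4 O$)
$-12 + p{\left(0 \right)} o{\left(1 \left(2 - 1\right) \right)} = -12 + 0 \left(12 + \left(1 \left(2 - 1\right)\right)^{2} - 4 \cdot 1 \left(2 - 1\right)\right) = -12 + 0 \left(12 + \left(1 \cdot 1\right)^{2} - 4 \cdot 1 \cdot 1\right) = -12 + 0 \left(12 + 1^{2} - 4\right) = -12 + 0 \left(12 + 1 - 4\right) = -12 + 0 \cdot 9 = -12 + 0 = -12$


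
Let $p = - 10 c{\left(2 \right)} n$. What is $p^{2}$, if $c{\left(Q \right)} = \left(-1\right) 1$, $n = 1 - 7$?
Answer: $3600$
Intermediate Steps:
$n = -6$ ($n = 1 - 7 = -6$)
$c{\left(Q \right)} = -1$
$p = -60$ ($p = \left(-10\right) \left(-1\right) \left(-6\right) = 10 \left(-6\right) = -60$)
$p^{2} = \left(-60\right)^{2} = 3600$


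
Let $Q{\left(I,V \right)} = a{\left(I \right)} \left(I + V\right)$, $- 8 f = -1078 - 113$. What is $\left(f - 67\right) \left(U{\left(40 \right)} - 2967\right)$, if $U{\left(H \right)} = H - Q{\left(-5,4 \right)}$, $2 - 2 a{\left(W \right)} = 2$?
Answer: $- \frac{1917185}{8} \approx -2.3965 \cdot 10^{5}$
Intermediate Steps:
$a{\left(W \right)} = 0$ ($a{\left(W \right)} = 1 - 1 = 0$)
$f = \frac{1191}{8}$ ($f = - \frac{-1078 - 113}{8} = \left(- \frac{1}{8}\right) \left(-1191\right) = \frac{1191}{8} \approx 148.88$)
$Q{\left(I,V \right)} = 0$ ($Q{\left(I,V \right)} = 0 \left(I + V\right) = 0$)
$U{\left(H \right)} = H$ ($U{\left(H \right)} = H - 0 = H + 0 = H$)
$\left(f - 67\right) \left(U{\left(40 \right)} - 2967\right) = \left(\frac{1191}{8} - 67\right) \left(40 - 2967\right) = \frac{655}{8} \left(-2927\right) = - \frac{1917185}{8}$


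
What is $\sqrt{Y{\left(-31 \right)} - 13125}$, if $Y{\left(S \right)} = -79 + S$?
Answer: $i \sqrt{13235} \approx 115.04 i$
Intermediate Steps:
$\sqrt{Y{\left(-31 \right)} - 13125} = \sqrt{\left(-79 - 31\right) - 13125} = \sqrt{-110 - 13125} = \sqrt{-13235} = i \sqrt{13235}$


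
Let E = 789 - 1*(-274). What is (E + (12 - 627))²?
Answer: 200704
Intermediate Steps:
E = 1063 (E = 789 + 274 = 1063)
(E + (12 - 627))² = (1063 + (12 - 627))² = (1063 - 615)² = 448² = 200704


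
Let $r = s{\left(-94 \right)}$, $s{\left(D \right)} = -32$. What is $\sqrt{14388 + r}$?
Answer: $2 \sqrt{3589} \approx 119.82$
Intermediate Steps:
$r = -32$
$\sqrt{14388 + r} = \sqrt{14388 - 32} = \sqrt{14356} = 2 \sqrt{3589}$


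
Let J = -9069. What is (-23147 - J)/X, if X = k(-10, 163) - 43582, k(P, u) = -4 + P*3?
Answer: 7039/21808 ≈ 0.32277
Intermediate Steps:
k(P, u) = -4 + 3*P
X = -43616 (X = (-4 + 3*(-10)) - 43582 = (-4 - 30) - 43582 = -34 - 43582 = -43616)
(-23147 - J)/X = (-23147 - 1*(-9069))/(-43616) = (-23147 + 9069)*(-1/43616) = -14078*(-1/43616) = 7039/21808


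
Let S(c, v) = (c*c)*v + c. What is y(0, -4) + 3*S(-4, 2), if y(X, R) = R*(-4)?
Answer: 100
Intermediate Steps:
y(X, R) = -4*R
S(c, v) = c + v*c² (S(c, v) = c²*v + c = v*c² + c = c + v*c²)
y(0, -4) + 3*S(-4, 2) = -4*(-4) + 3*(-4*(1 - 4*2)) = 16 + 3*(-4*(1 - 8)) = 16 + 3*(-4*(-7)) = 16 + 3*28 = 16 + 84 = 100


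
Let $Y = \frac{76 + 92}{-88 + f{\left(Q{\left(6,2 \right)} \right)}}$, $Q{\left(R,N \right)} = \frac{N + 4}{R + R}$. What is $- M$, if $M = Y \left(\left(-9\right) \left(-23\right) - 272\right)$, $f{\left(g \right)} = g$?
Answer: $- \frac{624}{5} \approx -124.8$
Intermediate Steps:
$Q{\left(R,N \right)} = \frac{4 + N}{2 R}$
$Y = - \frac{48}{25}$ ($Y = \frac{76 + 92}{-88 + \frac{4 + 2}{2 \cdot 6}} = \frac{168}{-88 + \frac{1}{2} \cdot \frac{1}{6} \cdot 6} = \frac{168}{-88 + \frac{1}{2}} = \frac{168}{- \frac{175}{2}} = 168 \left(- \frac{2}{175}\right) = - \frac{48}{25} \approx -1.92$)
$M = \frac{624}{5}$ ($M = - \frac{48 \left(\left(-9\right) \left(-23\right) - 272\right)}{25} = - \frac{48 \left(207 - 272\right)}{25} = \left(- \frac{48}{25}\right) \left(-65\right) = \frac{624}{5} \approx 124.8$)
$- M = \left(-1\right) \frac{624}{5} = - \frac{624}{5}$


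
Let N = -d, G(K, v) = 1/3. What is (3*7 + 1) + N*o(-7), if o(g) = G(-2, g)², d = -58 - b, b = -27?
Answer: 229/9 ≈ 25.444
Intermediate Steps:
G(K, v) = ⅓
d = -31 (d = -58 - 1*(-27) = -58 + 27 = -31)
o(g) = ⅑ (o(g) = (⅓)² = ⅑)
N = 31 (N = -1*(-31) = 31)
(3*7 + 1) + N*o(-7) = (3*7 + 1) + 31*(⅑) = (21 + 1) + 31/9 = 22 + 31/9 = 229/9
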